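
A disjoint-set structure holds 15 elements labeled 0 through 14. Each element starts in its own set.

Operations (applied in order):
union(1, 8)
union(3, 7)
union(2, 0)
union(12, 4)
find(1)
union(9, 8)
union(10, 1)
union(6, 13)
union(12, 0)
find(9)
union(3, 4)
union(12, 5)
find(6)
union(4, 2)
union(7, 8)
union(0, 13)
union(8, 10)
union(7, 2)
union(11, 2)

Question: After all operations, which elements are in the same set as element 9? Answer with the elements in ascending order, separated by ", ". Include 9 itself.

Answer: 0, 1, 2, 3, 4, 5, 6, 7, 8, 9, 10, 11, 12, 13

Derivation:
Step 1: union(1, 8) -> merged; set of 1 now {1, 8}
Step 2: union(3, 7) -> merged; set of 3 now {3, 7}
Step 3: union(2, 0) -> merged; set of 2 now {0, 2}
Step 4: union(12, 4) -> merged; set of 12 now {4, 12}
Step 5: find(1) -> no change; set of 1 is {1, 8}
Step 6: union(9, 8) -> merged; set of 9 now {1, 8, 9}
Step 7: union(10, 1) -> merged; set of 10 now {1, 8, 9, 10}
Step 8: union(6, 13) -> merged; set of 6 now {6, 13}
Step 9: union(12, 0) -> merged; set of 12 now {0, 2, 4, 12}
Step 10: find(9) -> no change; set of 9 is {1, 8, 9, 10}
Step 11: union(3, 4) -> merged; set of 3 now {0, 2, 3, 4, 7, 12}
Step 12: union(12, 5) -> merged; set of 12 now {0, 2, 3, 4, 5, 7, 12}
Step 13: find(6) -> no change; set of 6 is {6, 13}
Step 14: union(4, 2) -> already same set; set of 4 now {0, 2, 3, 4, 5, 7, 12}
Step 15: union(7, 8) -> merged; set of 7 now {0, 1, 2, 3, 4, 5, 7, 8, 9, 10, 12}
Step 16: union(0, 13) -> merged; set of 0 now {0, 1, 2, 3, 4, 5, 6, 7, 8, 9, 10, 12, 13}
Step 17: union(8, 10) -> already same set; set of 8 now {0, 1, 2, 3, 4, 5, 6, 7, 8, 9, 10, 12, 13}
Step 18: union(7, 2) -> already same set; set of 7 now {0, 1, 2, 3, 4, 5, 6, 7, 8, 9, 10, 12, 13}
Step 19: union(11, 2) -> merged; set of 11 now {0, 1, 2, 3, 4, 5, 6, 7, 8, 9, 10, 11, 12, 13}
Component of 9: {0, 1, 2, 3, 4, 5, 6, 7, 8, 9, 10, 11, 12, 13}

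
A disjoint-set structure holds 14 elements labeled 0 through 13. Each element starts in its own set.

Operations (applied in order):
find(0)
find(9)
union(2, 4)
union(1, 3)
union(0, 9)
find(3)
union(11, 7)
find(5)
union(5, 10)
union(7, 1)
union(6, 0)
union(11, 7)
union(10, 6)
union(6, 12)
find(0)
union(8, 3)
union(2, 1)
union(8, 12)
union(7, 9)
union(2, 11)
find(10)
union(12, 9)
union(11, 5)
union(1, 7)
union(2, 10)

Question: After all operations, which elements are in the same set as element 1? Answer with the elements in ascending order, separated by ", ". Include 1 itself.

Step 1: find(0) -> no change; set of 0 is {0}
Step 2: find(9) -> no change; set of 9 is {9}
Step 3: union(2, 4) -> merged; set of 2 now {2, 4}
Step 4: union(1, 3) -> merged; set of 1 now {1, 3}
Step 5: union(0, 9) -> merged; set of 0 now {0, 9}
Step 6: find(3) -> no change; set of 3 is {1, 3}
Step 7: union(11, 7) -> merged; set of 11 now {7, 11}
Step 8: find(5) -> no change; set of 5 is {5}
Step 9: union(5, 10) -> merged; set of 5 now {5, 10}
Step 10: union(7, 1) -> merged; set of 7 now {1, 3, 7, 11}
Step 11: union(6, 0) -> merged; set of 6 now {0, 6, 9}
Step 12: union(11, 7) -> already same set; set of 11 now {1, 3, 7, 11}
Step 13: union(10, 6) -> merged; set of 10 now {0, 5, 6, 9, 10}
Step 14: union(6, 12) -> merged; set of 6 now {0, 5, 6, 9, 10, 12}
Step 15: find(0) -> no change; set of 0 is {0, 5, 6, 9, 10, 12}
Step 16: union(8, 3) -> merged; set of 8 now {1, 3, 7, 8, 11}
Step 17: union(2, 1) -> merged; set of 2 now {1, 2, 3, 4, 7, 8, 11}
Step 18: union(8, 12) -> merged; set of 8 now {0, 1, 2, 3, 4, 5, 6, 7, 8, 9, 10, 11, 12}
Step 19: union(7, 9) -> already same set; set of 7 now {0, 1, 2, 3, 4, 5, 6, 7, 8, 9, 10, 11, 12}
Step 20: union(2, 11) -> already same set; set of 2 now {0, 1, 2, 3, 4, 5, 6, 7, 8, 9, 10, 11, 12}
Step 21: find(10) -> no change; set of 10 is {0, 1, 2, 3, 4, 5, 6, 7, 8, 9, 10, 11, 12}
Step 22: union(12, 9) -> already same set; set of 12 now {0, 1, 2, 3, 4, 5, 6, 7, 8, 9, 10, 11, 12}
Step 23: union(11, 5) -> already same set; set of 11 now {0, 1, 2, 3, 4, 5, 6, 7, 8, 9, 10, 11, 12}
Step 24: union(1, 7) -> already same set; set of 1 now {0, 1, 2, 3, 4, 5, 6, 7, 8, 9, 10, 11, 12}
Step 25: union(2, 10) -> already same set; set of 2 now {0, 1, 2, 3, 4, 5, 6, 7, 8, 9, 10, 11, 12}
Component of 1: {0, 1, 2, 3, 4, 5, 6, 7, 8, 9, 10, 11, 12}

Answer: 0, 1, 2, 3, 4, 5, 6, 7, 8, 9, 10, 11, 12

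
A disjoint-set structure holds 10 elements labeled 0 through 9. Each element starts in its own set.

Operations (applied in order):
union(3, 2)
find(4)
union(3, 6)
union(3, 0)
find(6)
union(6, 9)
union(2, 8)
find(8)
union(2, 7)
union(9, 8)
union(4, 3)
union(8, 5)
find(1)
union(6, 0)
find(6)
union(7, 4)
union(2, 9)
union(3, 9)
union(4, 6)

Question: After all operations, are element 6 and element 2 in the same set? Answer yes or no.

Answer: yes

Derivation:
Step 1: union(3, 2) -> merged; set of 3 now {2, 3}
Step 2: find(4) -> no change; set of 4 is {4}
Step 3: union(3, 6) -> merged; set of 3 now {2, 3, 6}
Step 4: union(3, 0) -> merged; set of 3 now {0, 2, 3, 6}
Step 5: find(6) -> no change; set of 6 is {0, 2, 3, 6}
Step 6: union(6, 9) -> merged; set of 6 now {0, 2, 3, 6, 9}
Step 7: union(2, 8) -> merged; set of 2 now {0, 2, 3, 6, 8, 9}
Step 8: find(8) -> no change; set of 8 is {0, 2, 3, 6, 8, 9}
Step 9: union(2, 7) -> merged; set of 2 now {0, 2, 3, 6, 7, 8, 9}
Step 10: union(9, 8) -> already same set; set of 9 now {0, 2, 3, 6, 7, 8, 9}
Step 11: union(4, 3) -> merged; set of 4 now {0, 2, 3, 4, 6, 7, 8, 9}
Step 12: union(8, 5) -> merged; set of 8 now {0, 2, 3, 4, 5, 6, 7, 8, 9}
Step 13: find(1) -> no change; set of 1 is {1}
Step 14: union(6, 0) -> already same set; set of 6 now {0, 2, 3, 4, 5, 6, 7, 8, 9}
Step 15: find(6) -> no change; set of 6 is {0, 2, 3, 4, 5, 6, 7, 8, 9}
Step 16: union(7, 4) -> already same set; set of 7 now {0, 2, 3, 4, 5, 6, 7, 8, 9}
Step 17: union(2, 9) -> already same set; set of 2 now {0, 2, 3, 4, 5, 6, 7, 8, 9}
Step 18: union(3, 9) -> already same set; set of 3 now {0, 2, 3, 4, 5, 6, 7, 8, 9}
Step 19: union(4, 6) -> already same set; set of 4 now {0, 2, 3, 4, 5, 6, 7, 8, 9}
Set of 6: {0, 2, 3, 4, 5, 6, 7, 8, 9}; 2 is a member.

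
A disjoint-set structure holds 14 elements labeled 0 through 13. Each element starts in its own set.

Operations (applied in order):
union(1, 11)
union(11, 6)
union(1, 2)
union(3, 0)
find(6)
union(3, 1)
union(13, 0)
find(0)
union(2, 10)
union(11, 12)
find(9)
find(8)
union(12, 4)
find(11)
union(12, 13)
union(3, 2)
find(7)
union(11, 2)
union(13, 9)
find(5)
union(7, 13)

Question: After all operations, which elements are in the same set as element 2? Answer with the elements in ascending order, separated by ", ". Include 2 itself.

Answer: 0, 1, 2, 3, 4, 6, 7, 9, 10, 11, 12, 13

Derivation:
Step 1: union(1, 11) -> merged; set of 1 now {1, 11}
Step 2: union(11, 6) -> merged; set of 11 now {1, 6, 11}
Step 3: union(1, 2) -> merged; set of 1 now {1, 2, 6, 11}
Step 4: union(3, 0) -> merged; set of 3 now {0, 3}
Step 5: find(6) -> no change; set of 6 is {1, 2, 6, 11}
Step 6: union(3, 1) -> merged; set of 3 now {0, 1, 2, 3, 6, 11}
Step 7: union(13, 0) -> merged; set of 13 now {0, 1, 2, 3, 6, 11, 13}
Step 8: find(0) -> no change; set of 0 is {0, 1, 2, 3, 6, 11, 13}
Step 9: union(2, 10) -> merged; set of 2 now {0, 1, 2, 3, 6, 10, 11, 13}
Step 10: union(11, 12) -> merged; set of 11 now {0, 1, 2, 3, 6, 10, 11, 12, 13}
Step 11: find(9) -> no change; set of 9 is {9}
Step 12: find(8) -> no change; set of 8 is {8}
Step 13: union(12, 4) -> merged; set of 12 now {0, 1, 2, 3, 4, 6, 10, 11, 12, 13}
Step 14: find(11) -> no change; set of 11 is {0, 1, 2, 3, 4, 6, 10, 11, 12, 13}
Step 15: union(12, 13) -> already same set; set of 12 now {0, 1, 2, 3, 4, 6, 10, 11, 12, 13}
Step 16: union(3, 2) -> already same set; set of 3 now {0, 1, 2, 3, 4, 6, 10, 11, 12, 13}
Step 17: find(7) -> no change; set of 7 is {7}
Step 18: union(11, 2) -> already same set; set of 11 now {0, 1, 2, 3, 4, 6, 10, 11, 12, 13}
Step 19: union(13, 9) -> merged; set of 13 now {0, 1, 2, 3, 4, 6, 9, 10, 11, 12, 13}
Step 20: find(5) -> no change; set of 5 is {5}
Step 21: union(7, 13) -> merged; set of 7 now {0, 1, 2, 3, 4, 6, 7, 9, 10, 11, 12, 13}
Component of 2: {0, 1, 2, 3, 4, 6, 7, 9, 10, 11, 12, 13}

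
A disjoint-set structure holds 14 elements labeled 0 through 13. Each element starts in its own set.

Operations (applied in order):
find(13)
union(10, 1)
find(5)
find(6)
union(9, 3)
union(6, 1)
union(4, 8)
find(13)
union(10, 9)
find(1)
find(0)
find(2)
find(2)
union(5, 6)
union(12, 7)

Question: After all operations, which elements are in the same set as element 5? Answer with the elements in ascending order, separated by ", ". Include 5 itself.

Answer: 1, 3, 5, 6, 9, 10

Derivation:
Step 1: find(13) -> no change; set of 13 is {13}
Step 2: union(10, 1) -> merged; set of 10 now {1, 10}
Step 3: find(5) -> no change; set of 5 is {5}
Step 4: find(6) -> no change; set of 6 is {6}
Step 5: union(9, 3) -> merged; set of 9 now {3, 9}
Step 6: union(6, 1) -> merged; set of 6 now {1, 6, 10}
Step 7: union(4, 8) -> merged; set of 4 now {4, 8}
Step 8: find(13) -> no change; set of 13 is {13}
Step 9: union(10, 9) -> merged; set of 10 now {1, 3, 6, 9, 10}
Step 10: find(1) -> no change; set of 1 is {1, 3, 6, 9, 10}
Step 11: find(0) -> no change; set of 0 is {0}
Step 12: find(2) -> no change; set of 2 is {2}
Step 13: find(2) -> no change; set of 2 is {2}
Step 14: union(5, 6) -> merged; set of 5 now {1, 3, 5, 6, 9, 10}
Step 15: union(12, 7) -> merged; set of 12 now {7, 12}
Component of 5: {1, 3, 5, 6, 9, 10}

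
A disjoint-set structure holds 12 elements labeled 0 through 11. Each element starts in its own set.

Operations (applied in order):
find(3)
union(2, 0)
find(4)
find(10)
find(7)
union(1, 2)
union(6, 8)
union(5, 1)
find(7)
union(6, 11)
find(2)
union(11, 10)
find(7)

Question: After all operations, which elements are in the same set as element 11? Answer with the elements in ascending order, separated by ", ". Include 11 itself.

Step 1: find(3) -> no change; set of 3 is {3}
Step 2: union(2, 0) -> merged; set of 2 now {0, 2}
Step 3: find(4) -> no change; set of 4 is {4}
Step 4: find(10) -> no change; set of 10 is {10}
Step 5: find(7) -> no change; set of 7 is {7}
Step 6: union(1, 2) -> merged; set of 1 now {0, 1, 2}
Step 7: union(6, 8) -> merged; set of 6 now {6, 8}
Step 8: union(5, 1) -> merged; set of 5 now {0, 1, 2, 5}
Step 9: find(7) -> no change; set of 7 is {7}
Step 10: union(6, 11) -> merged; set of 6 now {6, 8, 11}
Step 11: find(2) -> no change; set of 2 is {0, 1, 2, 5}
Step 12: union(11, 10) -> merged; set of 11 now {6, 8, 10, 11}
Step 13: find(7) -> no change; set of 7 is {7}
Component of 11: {6, 8, 10, 11}

Answer: 6, 8, 10, 11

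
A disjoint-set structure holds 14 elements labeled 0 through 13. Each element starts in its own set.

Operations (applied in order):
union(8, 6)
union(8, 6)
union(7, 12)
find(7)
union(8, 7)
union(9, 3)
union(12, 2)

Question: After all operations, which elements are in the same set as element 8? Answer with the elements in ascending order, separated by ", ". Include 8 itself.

Step 1: union(8, 6) -> merged; set of 8 now {6, 8}
Step 2: union(8, 6) -> already same set; set of 8 now {6, 8}
Step 3: union(7, 12) -> merged; set of 7 now {7, 12}
Step 4: find(7) -> no change; set of 7 is {7, 12}
Step 5: union(8, 7) -> merged; set of 8 now {6, 7, 8, 12}
Step 6: union(9, 3) -> merged; set of 9 now {3, 9}
Step 7: union(12, 2) -> merged; set of 12 now {2, 6, 7, 8, 12}
Component of 8: {2, 6, 7, 8, 12}

Answer: 2, 6, 7, 8, 12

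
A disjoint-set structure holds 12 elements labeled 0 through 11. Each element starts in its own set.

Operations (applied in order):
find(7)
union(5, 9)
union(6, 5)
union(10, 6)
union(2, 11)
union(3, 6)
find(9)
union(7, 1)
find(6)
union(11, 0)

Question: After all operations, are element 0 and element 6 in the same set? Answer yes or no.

Answer: no

Derivation:
Step 1: find(7) -> no change; set of 7 is {7}
Step 2: union(5, 9) -> merged; set of 5 now {5, 9}
Step 3: union(6, 5) -> merged; set of 6 now {5, 6, 9}
Step 4: union(10, 6) -> merged; set of 10 now {5, 6, 9, 10}
Step 5: union(2, 11) -> merged; set of 2 now {2, 11}
Step 6: union(3, 6) -> merged; set of 3 now {3, 5, 6, 9, 10}
Step 7: find(9) -> no change; set of 9 is {3, 5, 6, 9, 10}
Step 8: union(7, 1) -> merged; set of 7 now {1, 7}
Step 9: find(6) -> no change; set of 6 is {3, 5, 6, 9, 10}
Step 10: union(11, 0) -> merged; set of 11 now {0, 2, 11}
Set of 0: {0, 2, 11}; 6 is not a member.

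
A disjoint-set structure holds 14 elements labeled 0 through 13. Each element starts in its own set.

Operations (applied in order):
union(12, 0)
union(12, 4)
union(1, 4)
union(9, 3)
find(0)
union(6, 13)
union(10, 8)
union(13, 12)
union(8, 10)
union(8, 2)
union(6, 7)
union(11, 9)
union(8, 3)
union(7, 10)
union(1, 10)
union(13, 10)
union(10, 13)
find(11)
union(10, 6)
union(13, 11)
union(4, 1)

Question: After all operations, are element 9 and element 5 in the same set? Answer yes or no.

Answer: no

Derivation:
Step 1: union(12, 0) -> merged; set of 12 now {0, 12}
Step 2: union(12, 4) -> merged; set of 12 now {0, 4, 12}
Step 3: union(1, 4) -> merged; set of 1 now {0, 1, 4, 12}
Step 4: union(9, 3) -> merged; set of 9 now {3, 9}
Step 5: find(0) -> no change; set of 0 is {0, 1, 4, 12}
Step 6: union(6, 13) -> merged; set of 6 now {6, 13}
Step 7: union(10, 8) -> merged; set of 10 now {8, 10}
Step 8: union(13, 12) -> merged; set of 13 now {0, 1, 4, 6, 12, 13}
Step 9: union(8, 10) -> already same set; set of 8 now {8, 10}
Step 10: union(8, 2) -> merged; set of 8 now {2, 8, 10}
Step 11: union(6, 7) -> merged; set of 6 now {0, 1, 4, 6, 7, 12, 13}
Step 12: union(11, 9) -> merged; set of 11 now {3, 9, 11}
Step 13: union(8, 3) -> merged; set of 8 now {2, 3, 8, 9, 10, 11}
Step 14: union(7, 10) -> merged; set of 7 now {0, 1, 2, 3, 4, 6, 7, 8, 9, 10, 11, 12, 13}
Step 15: union(1, 10) -> already same set; set of 1 now {0, 1, 2, 3, 4, 6, 7, 8, 9, 10, 11, 12, 13}
Step 16: union(13, 10) -> already same set; set of 13 now {0, 1, 2, 3, 4, 6, 7, 8, 9, 10, 11, 12, 13}
Step 17: union(10, 13) -> already same set; set of 10 now {0, 1, 2, 3, 4, 6, 7, 8, 9, 10, 11, 12, 13}
Step 18: find(11) -> no change; set of 11 is {0, 1, 2, 3, 4, 6, 7, 8, 9, 10, 11, 12, 13}
Step 19: union(10, 6) -> already same set; set of 10 now {0, 1, 2, 3, 4, 6, 7, 8, 9, 10, 11, 12, 13}
Step 20: union(13, 11) -> already same set; set of 13 now {0, 1, 2, 3, 4, 6, 7, 8, 9, 10, 11, 12, 13}
Step 21: union(4, 1) -> already same set; set of 4 now {0, 1, 2, 3, 4, 6, 7, 8, 9, 10, 11, 12, 13}
Set of 9: {0, 1, 2, 3, 4, 6, 7, 8, 9, 10, 11, 12, 13}; 5 is not a member.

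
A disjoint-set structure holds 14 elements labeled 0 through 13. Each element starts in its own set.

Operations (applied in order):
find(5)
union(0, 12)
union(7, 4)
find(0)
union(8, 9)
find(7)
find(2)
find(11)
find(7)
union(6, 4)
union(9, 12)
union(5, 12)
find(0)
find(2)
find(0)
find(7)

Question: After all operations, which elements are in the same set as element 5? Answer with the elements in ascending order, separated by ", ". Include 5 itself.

Step 1: find(5) -> no change; set of 5 is {5}
Step 2: union(0, 12) -> merged; set of 0 now {0, 12}
Step 3: union(7, 4) -> merged; set of 7 now {4, 7}
Step 4: find(0) -> no change; set of 0 is {0, 12}
Step 5: union(8, 9) -> merged; set of 8 now {8, 9}
Step 6: find(7) -> no change; set of 7 is {4, 7}
Step 7: find(2) -> no change; set of 2 is {2}
Step 8: find(11) -> no change; set of 11 is {11}
Step 9: find(7) -> no change; set of 7 is {4, 7}
Step 10: union(6, 4) -> merged; set of 6 now {4, 6, 7}
Step 11: union(9, 12) -> merged; set of 9 now {0, 8, 9, 12}
Step 12: union(5, 12) -> merged; set of 5 now {0, 5, 8, 9, 12}
Step 13: find(0) -> no change; set of 0 is {0, 5, 8, 9, 12}
Step 14: find(2) -> no change; set of 2 is {2}
Step 15: find(0) -> no change; set of 0 is {0, 5, 8, 9, 12}
Step 16: find(7) -> no change; set of 7 is {4, 6, 7}
Component of 5: {0, 5, 8, 9, 12}

Answer: 0, 5, 8, 9, 12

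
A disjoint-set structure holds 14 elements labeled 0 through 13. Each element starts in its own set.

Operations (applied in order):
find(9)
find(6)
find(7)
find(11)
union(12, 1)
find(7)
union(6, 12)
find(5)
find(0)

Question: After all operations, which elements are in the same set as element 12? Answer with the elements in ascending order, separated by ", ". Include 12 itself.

Answer: 1, 6, 12

Derivation:
Step 1: find(9) -> no change; set of 9 is {9}
Step 2: find(6) -> no change; set of 6 is {6}
Step 3: find(7) -> no change; set of 7 is {7}
Step 4: find(11) -> no change; set of 11 is {11}
Step 5: union(12, 1) -> merged; set of 12 now {1, 12}
Step 6: find(7) -> no change; set of 7 is {7}
Step 7: union(6, 12) -> merged; set of 6 now {1, 6, 12}
Step 8: find(5) -> no change; set of 5 is {5}
Step 9: find(0) -> no change; set of 0 is {0}
Component of 12: {1, 6, 12}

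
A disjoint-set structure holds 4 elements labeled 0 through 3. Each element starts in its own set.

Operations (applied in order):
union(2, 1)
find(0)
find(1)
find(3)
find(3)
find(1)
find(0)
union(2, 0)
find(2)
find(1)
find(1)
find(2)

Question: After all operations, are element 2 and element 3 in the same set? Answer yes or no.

Step 1: union(2, 1) -> merged; set of 2 now {1, 2}
Step 2: find(0) -> no change; set of 0 is {0}
Step 3: find(1) -> no change; set of 1 is {1, 2}
Step 4: find(3) -> no change; set of 3 is {3}
Step 5: find(3) -> no change; set of 3 is {3}
Step 6: find(1) -> no change; set of 1 is {1, 2}
Step 7: find(0) -> no change; set of 0 is {0}
Step 8: union(2, 0) -> merged; set of 2 now {0, 1, 2}
Step 9: find(2) -> no change; set of 2 is {0, 1, 2}
Step 10: find(1) -> no change; set of 1 is {0, 1, 2}
Step 11: find(1) -> no change; set of 1 is {0, 1, 2}
Step 12: find(2) -> no change; set of 2 is {0, 1, 2}
Set of 2: {0, 1, 2}; 3 is not a member.

Answer: no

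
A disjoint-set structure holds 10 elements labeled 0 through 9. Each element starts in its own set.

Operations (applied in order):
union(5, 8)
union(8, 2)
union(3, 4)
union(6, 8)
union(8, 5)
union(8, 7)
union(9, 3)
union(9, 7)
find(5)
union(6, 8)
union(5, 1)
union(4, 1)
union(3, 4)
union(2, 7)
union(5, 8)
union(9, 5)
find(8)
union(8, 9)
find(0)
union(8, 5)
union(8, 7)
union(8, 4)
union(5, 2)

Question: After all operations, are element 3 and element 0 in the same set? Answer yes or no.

Answer: no

Derivation:
Step 1: union(5, 8) -> merged; set of 5 now {5, 8}
Step 2: union(8, 2) -> merged; set of 8 now {2, 5, 8}
Step 3: union(3, 4) -> merged; set of 3 now {3, 4}
Step 4: union(6, 8) -> merged; set of 6 now {2, 5, 6, 8}
Step 5: union(8, 5) -> already same set; set of 8 now {2, 5, 6, 8}
Step 6: union(8, 7) -> merged; set of 8 now {2, 5, 6, 7, 8}
Step 7: union(9, 3) -> merged; set of 9 now {3, 4, 9}
Step 8: union(9, 7) -> merged; set of 9 now {2, 3, 4, 5, 6, 7, 8, 9}
Step 9: find(5) -> no change; set of 5 is {2, 3, 4, 5, 6, 7, 8, 9}
Step 10: union(6, 8) -> already same set; set of 6 now {2, 3, 4, 5, 6, 7, 8, 9}
Step 11: union(5, 1) -> merged; set of 5 now {1, 2, 3, 4, 5, 6, 7, 8, 9}
Step 12: union(4, 1) -> already same set; set of 4 now {1, 2, 3, 4, 5, 6, 7, 8, 9}
Step 13: union(3, 4) -> already same set; set of 3 now {1, 2, 3, 4, 5, 6, 7, 8, 9}
Step 14: union(2, 7) -> already same set; set of 2 now {1, 2, 3, 4, 5, 6, 7, 8, 9}
Step 15: union(5, 8) -> already same set; set of 5 now {1, 2, 3, 4, 5, 6, 7, 8, 9}
Step 16: union(9, 5) -> already same set; set of 9 now {1, 2, 3, 4, 5, 6, 7, 8, 9}
Step 17: find(8) -> no change; set of 8 is {1, 2, 3, 4, 5, 6, 7, 8, 9}
Step 18: union(8, 9) -> already same set; set of 8 now {1, 2, 3, 4, 5, 6, 7, 8, 9}
Step 19: find(0) -> no change; set of 0 is {0}
Step 20: union(8, 5) -> already same set; set of 8 now {1, 2, 3, 4, 5, 6, 7, 8, 9}
Step 21: union(8, 7) -> already same set; set of 8 now {1, 2, 3, 4, 5, 6, 7, 8, 9}
Step 22: union(8, 4) -> already same set; set of 8 now {1, 2, 3, 4, 5, 6, 7, 8, 9}
Step 23: union(5, 2) -> already same set; set of 5 now {1, 2, 3, 4, 5, 6, 7, 8, 9}
Set of 3: {1, 2, 3, 4, 5, 6, 7, 8, 9}; 0 is not a member.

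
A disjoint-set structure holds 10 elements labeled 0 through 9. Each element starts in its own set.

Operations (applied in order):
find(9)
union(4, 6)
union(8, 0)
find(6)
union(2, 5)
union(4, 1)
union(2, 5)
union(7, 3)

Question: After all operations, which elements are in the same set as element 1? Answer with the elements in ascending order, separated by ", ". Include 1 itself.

Answer: 1, 4, 6

Derivation:
Step 1: find(9) -> no change; set of 9 is {9}
Step 2: union(4, 6) -> merged; set of 4 now {4, 6}
Step 3: union(8, 0) -> merged; set of 8 now {0, 8}
Step 4: find(6) -> no change; set of 6 is {4, 6}
Step 5: union(2, 5) -> merged; set of 2 now {2, 5}
Step 6: union(4, 1) -> merged; set of 4 now {1, 4, 6}
Step 7: union(2, 5) -> already same set; set of 2 now {2, 5}
Step 8: union(7, 3) -> merged; set of 7 now {3, 7}
Component of 1: {1, 4, 6}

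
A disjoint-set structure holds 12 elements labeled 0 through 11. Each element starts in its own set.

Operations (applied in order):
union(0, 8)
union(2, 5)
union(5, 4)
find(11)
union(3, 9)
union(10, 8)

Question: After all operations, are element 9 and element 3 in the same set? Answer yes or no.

Step 1: union(0, 8) -> merged; set of 0 now {0, 8}
Step 2: union(2, 5) -> merged; set of 2 now {2, 5}
Step 3: union(5, 4) -> merged; set of 5 now {2, 4, 5}
Step 4: find(11) -> no change; set of 11 is {11}
Step 5: union(3, 9) -> merged; set of 3 now {3, 9}
Step 6: union(10, 8) -> merged; set of 10 now {0, 8, 10}
Set of 9: {3, 9}; 3 is a member.

Answer: yes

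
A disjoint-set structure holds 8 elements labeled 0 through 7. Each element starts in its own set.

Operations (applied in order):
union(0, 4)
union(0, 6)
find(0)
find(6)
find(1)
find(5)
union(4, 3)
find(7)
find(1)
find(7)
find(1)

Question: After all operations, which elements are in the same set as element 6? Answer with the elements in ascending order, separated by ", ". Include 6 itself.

Answer: 0, 3, 4, 6

Derivation:
Step 1: union(0, 4) -> merged; set of 0 now {0, 4}
Step 2: union(0, 6) -> merged; set of 0 now {0, 4, 6}
Step 3: find(0) -> no change; set of 0 is {0, 4, 6}
Step 4: find(6) -> no change; set of 6 is {0, 4, 6}
Step 5: find(1) -> no change; set of 1 is {1}
Step 6: find(5) -> no change; set of 5 is {5}
Step 7: union(4, 3) -> merged; set of 4 now {0, 3, 4, 6}
Step 8: find(7) -> no change; set of 7 is {7}
Step 9: find(1) -> no change; set of 1 is {1}
Step 10: find(7) -> no change; set of 7 is {7}
Step 11: find(1) -> no change; set of 1 is {1}
Component of 6: {0, 3, 4, 6}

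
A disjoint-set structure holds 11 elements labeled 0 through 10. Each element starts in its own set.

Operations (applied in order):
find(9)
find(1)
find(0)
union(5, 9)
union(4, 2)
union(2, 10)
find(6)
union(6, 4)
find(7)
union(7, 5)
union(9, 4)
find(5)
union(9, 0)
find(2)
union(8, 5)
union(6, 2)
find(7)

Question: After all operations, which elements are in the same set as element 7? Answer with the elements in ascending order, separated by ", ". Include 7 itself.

Step 1: find(9) -> no change; set of 9 is {9}
Step 2: find(1) -> no change; set of 1 is {1}
Step 3: find(0) -> no change; set of 0 is {0}
Step 4: union(5, 9) -> merged; set of 5 now {5, 9}
Step 5: union(4, 2) -> merged; set of 4 now {2, 4}
Step 6: union(2, 10) -> merged; set of 2 now {2, 4, 10}
Step 7: find(6) -> no change; set of 6 is {6}
Step 8: union(6, 4) -> merged; set of 6 now {2, 4, 6, 10}
Step 9: find(7) -> no change; set of 7 is {7}
Step 10: union(7, 5) -> merged; set of 7 now {5, 7, 9}
Step 11: union(9, 4) -> merged; set of 9 now {2, 4, 5, 6, 7, 9, 10}
Step 12: find(5) -> no change; set of 5 is {2, 4, 5, 6, 7, 9, 10}
Step 13: union(9, 0) -> merged; set of 9 now {0, 2, 4, 5, 6, 7, 9, 10}
Step 14: find(2) -> no change; set of 2 is {0, 2, 4, 5, 6, 7, 9, 10}
Step 15: union(8, 5) -> merged; set of 8 now {0, 2, 4, 5, 6, 7, 8, 9, 10}
Step 16: union(6, 2) -> already same set; set of 6 now {0, 2, 4, 5, 6, 7, 8, 9, 10}
Step 17: find(7) -> no change; set of 7 is {0, 2, 4, 5, 6, 7, 8, 9, 10}
Component of 7: {0, 2, 4, 5, 6, 7, 8, 9, 10}

Answer: 0, 2, 4, 5, 6, 7, 8, 9, 10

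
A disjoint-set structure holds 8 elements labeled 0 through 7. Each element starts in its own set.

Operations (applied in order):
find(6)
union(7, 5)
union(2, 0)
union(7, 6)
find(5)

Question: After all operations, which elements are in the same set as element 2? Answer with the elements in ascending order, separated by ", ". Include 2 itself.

Step 1: find(6) -> no change; set of 6 is {6}
Step 2: union(7, 5) -> merged; set of 7 now {5, 7}
Step 3: union(2, 0) -> merged; set of 2 now {0, 2}
Step 4: union(7, 6) -> merged; set of 7 now {5, 6, 7}
Step 5: find(5) -> no change; set of 5 is {5, 6, 7}
Component of 2: {0, 2}

Answer: 0, 2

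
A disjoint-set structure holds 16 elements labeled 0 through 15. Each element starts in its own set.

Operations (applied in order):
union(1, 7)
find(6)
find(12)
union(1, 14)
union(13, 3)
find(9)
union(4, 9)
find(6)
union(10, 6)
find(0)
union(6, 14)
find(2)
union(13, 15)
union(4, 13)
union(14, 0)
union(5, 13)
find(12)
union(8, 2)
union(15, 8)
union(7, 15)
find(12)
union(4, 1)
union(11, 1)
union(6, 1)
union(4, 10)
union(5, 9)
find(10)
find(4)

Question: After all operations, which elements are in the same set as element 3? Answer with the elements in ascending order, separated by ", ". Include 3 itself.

Step 1: union(1, 7) -> merged; set of 1 now {1, 7}
Step 2: find(6) -> no change; set of 6 is {6}
Step 3: find(12) -> no change; set of 12 is {12}
Step 4: union(1, 14) -> merged; set of 1 now {1, 7, 14}
Step 5: union(13, 3) -> merged; set of 13 now {3, 13}
Step 6: find(9) -> no change; set of 9 is {9}
Step 7: union(4, 9) -> merged; set of 4 now {4, 9}
Step 8: find(6) -> no change; set of 6 is {6}
Step 9: union(10, 6) -> merged; set of 10 now {6, 10}
Step 10: find(0) -> no change; set of 0 is {0}
Step 11: union(6, 14) -> merged; set of 6 now {1, 6, 7, 10, 14}
Step 12: find(2) -> no change; set of 2 is {2}
Step 13: union(13, 15) -> merged; set of 13 now {3, 13, 15}
Step 14: union(4, 13) -> merged; set of 4 now {3, 4, 9, 13, 15}
Step 15: union(14, 0) -> merged; set of 14 now {0, 1, 6, 7, 10, 14}
Step 16: union(5, 13) -> merged; set of 5 now {3, 4, 5, 9, 13, 15}
Step 17: find(12) -> no change; set of 12 is {12}
Step 18: union(8, 2) -> merged; set of 8 now {2, 8}
Step 19: union(15, 8) -> merged; set of 15 now {2, 3, 4, 5, 8, 9, 13, 15}
Step 20: union(7, 15) -> merged; set of 7 now {0, 1, 2, 3, 4, 5, 6, 7, 8, 9, 10, 13, 14, 15}
Step 21: find(12) -> no change; set of 12 is {12}
Step 22: union(4, 1) -> already same set; set of 4 now {0, 1, 2, 3, 4, 5, 6, 7, 8, 9, 10, 13, 14, 15}
Step 23: union(11, 1) -> merged; set of 11 now {0, 1, 2, 3, 4, 5, 6, 7, 8, 9, 10, 11, 13, 14, 15}
Step 24: union(6, 1) -> already same set; set of 6 now {0, 1, 2, 3, 4, 5, 6, 7, 8, 9, 10, 11, 13, 14, 15}
Step 25: union(4, 10) -> already same set; set of 4 now {0, 1, 2, 3, 4, 5, 6, 7, 8, 9, 10, 11, 13, 14, 15}
Step 26: union(5, 9) -> already same set; set of 5 now {0, 1, 2, 3, 4, 5, 6, 7, 8, 9, 10, 11, 13, 14, 15}
Step 27: find(10) -> no change; set of 10 is {0, 1, 2, 3, 4, 5, 6, 7, 8, 9, 10, 11, 13, 14, 15}
Step 28: find(4) -> no change; set of 4 is {0, 1, 2, 3, 4, 5, 6, 7, 8, 9, 10, 11, 13, 14, 15}
Component of 3: {0, 1, 2, 3, 4, 5, 6, 7, 8, 9, 10, 11, 13, 14, 15}

Answer: 0, 1, 2, 3, 4, 5, 6, 7, 8, 9, 10, 11, 13, 14, 15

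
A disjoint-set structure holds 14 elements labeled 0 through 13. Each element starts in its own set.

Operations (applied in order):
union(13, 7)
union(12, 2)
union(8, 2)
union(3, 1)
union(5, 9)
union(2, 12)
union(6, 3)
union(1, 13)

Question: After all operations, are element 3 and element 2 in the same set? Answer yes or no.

Answer: no

Derivation:
Step 1: union(13, 7) -> merged; set of 13 now {7, 13}
Step 2: union(12, 2) -> merged; set of 12 now {2, 12}
Step 3: union(8, 2) -> merged; set of 8 now {2, 8, 12}
Step 4: union(3, 1) -> merged; set of 3 now {1, 3}
Step 5: union(5, 9) -> merged; set of 5 now {5, 9}
Step 6: union(2, 12) -> already same set; set of 2 now {2, 8, 12}
Step 7: union(6, 3) -> merged; set of 6 now {1, 3, 6}
Step 8: union(1, 13) -> merged; set of 1 now {1, 3, 6, 7, 13}
Set of 3: {1, 3, 6, 7, 13}; 2 is not a member.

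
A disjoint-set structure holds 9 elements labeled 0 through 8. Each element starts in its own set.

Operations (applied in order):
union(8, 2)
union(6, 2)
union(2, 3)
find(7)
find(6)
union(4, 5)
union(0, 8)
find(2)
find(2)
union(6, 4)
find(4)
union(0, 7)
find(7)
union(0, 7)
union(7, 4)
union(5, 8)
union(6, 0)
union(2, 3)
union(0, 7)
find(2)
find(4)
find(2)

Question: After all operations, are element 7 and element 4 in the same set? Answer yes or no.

Answer: yes

Derivation:
Step 1: union(8, 2) -> merged; set of 8 now {2, 8}
Step 2: union(6, 2) -> merged; set of 6 now {2, 6, 8}
Step 3: union(2, 3) -> merged; set of 2 now {2, 3, 6, 8}
Step 4: find(7) -> no change; set of 7 is {7}
Step 5: find(6) -> no change; set of 6 is {2, 3, 6, 8}
Step 6: union(4, 5) -> merged; set of 4 now {4, 5}
Step 7: union(0, 8) -> merged; set of 0 now {0, 2, 3, 6, 8}
Step 8: find(2) -> no change; set of 2 is {0, 2, 3, 6, 8}
Step 9: find(2) -> no change; set of 2 is {0, 2, 3, 6, 8}
Step 10: union(6, 4) -> merged; set of 6 now {0, 2, 3, 4, 5, 6, 8}
Step 11: find(4) -> no change; set of 4 is {0, 2, 3, 4, 5, 6, 8}
Step 12: union(0, 7) -> merged; set of 0 now {0, 2, 3, 4, 5, 6, 7, 8}
Step 13: find(7) -> no change; set of 7 is {0, 2, 3, 4, 5, 6, 7, 8}
Step 14: union(0, 7) -> already same set; set of 0 now {0, 2, 3, 4, 5, 6, 7, 8}
Step 15: union(7, 4) -> already same set; set of 7 now {0, 2, 3, 4, 5, 6, 7, 8}
Step 16: union(5, 8) -> already same set; set of 5 now {0, 2, 3, 4, 5, 6, 7, 8}
Step 17: union(6, 0) -> already same set; set of 6 now {0, 2, 3, 4, 5, 6, 7, 8}
Step 18: union(2, 3) -> already same set; set of 2 now {0, 2, 3, 4, 5, 6, 7, 8}
Step 19: union(0, 7) -> already same set; set of 0 now {0, 2, 3, 4, 5, 6, 7, 8}
Step 20: find(2) -> no change; set of 2 is {0, 2, 3, 4, 5, 6, 7, 8}
Step 21: find(4) -> no change; set of 4 is {0, 2, 3, 4, 5, 6, 7, 8}
Step 22: find(2) -> no change; set of 2 is {0, 2, 3, 4, 5, 6, 7, 8}
Set of 7: {0, 2, 3, 4, 5, 6, 7, 8}; 4 is a member.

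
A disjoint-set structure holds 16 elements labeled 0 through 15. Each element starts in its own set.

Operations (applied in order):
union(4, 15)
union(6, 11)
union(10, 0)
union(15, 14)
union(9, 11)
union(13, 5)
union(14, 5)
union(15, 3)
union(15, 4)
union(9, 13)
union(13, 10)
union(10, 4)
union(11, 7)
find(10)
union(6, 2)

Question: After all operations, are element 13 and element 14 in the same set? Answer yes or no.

Answer: yes

Derivation:
Step 1: union(4, 15) -> merged; set of 4 now {4, 15}
Step 2: union(6, 11) -> merged; set of 6 now {6, 11}
Step 3: union(10, 0) -> merged; set of 10 now {0, 10}
Step 4: union(15, 14) -> merged; set of 15 now {4, 14, 15}
Step 5: union(9, 11) -> merged; set of 9 now {6, 9, 11}
Step 6: union(13, 5) -> merged; set of 13 now {5, 13}
Step 7: union(14, 5) -> merged; set of 14 now {4, 5, 13, 14, 15}
Step 8: union(15, 3) -> merged; set of 15 now {3, 4, 5, 13, 14, 15}
Step 9: union(15, 4) -> already same set; set of 15 now {3, 4, 5, 13, 14, 15}
Step 10: union(9, 13) -> merged; set of 9 now {3, 4, 5, 6, 9, 11, 13, 14, 15}
Step 11: union(13, 10) -> merged; set of 13 now {0, 3, 4, 5, 6, 9, 10, 11, 13, 14, 15}
Step 12: union(10, 4) -> already same set; set of 10 now {0, 3, 4, 5, 6, 9, 10, 11, 13, 14, 15}
Step 13: union(11, 7) -> merged; set of 11 now {0, 3, 4, 5, 6, 7, 9, 10, 11, 13, 14, 15}
Step 14: find(10) -> no change; set of 10 is {0, 3, 4, 5, 6, 7, 9, 10, 11, 13, 14, 15}
Step 15: union(6, 2) -> merged; set of 6 now {0, 2, 3, 4, 5, 6, 7, 9, 10, 11, 13, 14, 15}
Set of 13: {0, 2, 3, 4, 5, 6, 7, 9, 10, 11, 13, 14, 15}; 14 is a member.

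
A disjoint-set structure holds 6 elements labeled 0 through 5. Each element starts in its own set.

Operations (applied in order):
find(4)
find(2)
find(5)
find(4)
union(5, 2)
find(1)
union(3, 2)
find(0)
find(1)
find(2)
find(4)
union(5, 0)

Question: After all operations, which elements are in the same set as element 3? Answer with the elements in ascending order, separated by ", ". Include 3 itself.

Answer: 0, 2, 3, 5

Derivation:
Step 1: find(4) -> no change; set of 4 is {4}
Step 2: find(2) -> no change; set of 2 is {2}
Step 3: find(5) -> no change; set of 5 is {5}
Step 4: find(4) -> no change; set of 4 is {4}
Step 5: union(5, 2) -> merged; set of 5 now {2, 5}
Step 6: find(1) -> no change; set of 1 is {1}
Step 7: union(3, 2) -> merged; set of 3 now {2, 3, 5}
Step 8: find(0) -> no change; set of 0 is {0}
Step 9: find(1) -> no change; set of 1 is {1}
Step 10: find(2) -> no change; set of 2 is {2, 3, 5}
Step 11: find(4) -> no change; set of 4 is {4}
Step 12: union(5, 0) -> merged; set of 5 now {0, 2, 3, 5}
Component of 3: {0, 2, 3, 5}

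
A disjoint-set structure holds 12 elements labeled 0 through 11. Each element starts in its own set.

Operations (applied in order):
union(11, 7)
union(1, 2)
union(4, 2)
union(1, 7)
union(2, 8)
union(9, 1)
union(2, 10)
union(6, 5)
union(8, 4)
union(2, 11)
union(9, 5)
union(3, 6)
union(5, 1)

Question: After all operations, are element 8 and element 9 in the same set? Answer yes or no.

Step 1: union(11, 7) -> merged; set of 11 now {7, 11}
Step 2: union(1, 2) -> merged; set of 1 now {1, 2}
Step 3: union(4, 2) -> merged; set of 4 now {1, 2, 4}
Step 4: union(1, 7) -> merged; set of 1 now {1, 2, 4, 7, 11}
Step 5: union(2, 8) -> merged; set of 2 now {1, 2, 4, 7, 8, 11}
Step 6: union(9, 1) -> merged; set of 9 now {1, 2, 4, 7, 8, 9, 11}
Step 7: union(2, 10) -> merged; set of 2 now {1, 2, 4, 7, 8, 9, 10, 11}
Step 8: union(6, 5) -> merged; set of 6 now {5, 6}
Step 9: union(8, 4) -> already same set; set of 8 now {1, 2, 4, 7, 8, 9, 10, 11}
Step 10: union(2, 11) -> already same set; set of 2 now {1, 2, 4, 7, 8, 9, 10, 11}
Step 11: union(9, 5) -> merged; set of 9 now {1, 2, 4, 5, 6, 7, 8, 9, 10, 11}
Step 12: union(3, 6) -> merged; set of 3 now {1, 2, 3, 4, 5, 6, 7, 8, 9, 10, 11}
Step 13: union(5, 1) -> already same set; set of 5 now {1, 2, 3, 4, 5, 6, 7, 8, 9, 10, 11}
Set of 8: {1, 2, 3, 4, 5, 6, 7, 8, 9, 10, 11}; 9 is a member.

Answer: yes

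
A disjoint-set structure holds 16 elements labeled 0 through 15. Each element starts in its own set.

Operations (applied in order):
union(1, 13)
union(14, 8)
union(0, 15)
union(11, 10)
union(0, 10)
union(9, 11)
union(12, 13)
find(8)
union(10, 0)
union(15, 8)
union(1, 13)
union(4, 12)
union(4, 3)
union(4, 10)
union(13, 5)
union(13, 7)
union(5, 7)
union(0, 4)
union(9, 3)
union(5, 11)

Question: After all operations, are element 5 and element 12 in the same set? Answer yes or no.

Step 1: union(1, 13) -> merged; set of 1 now {1, 13}
Step 2: union(14, 8) -> merged; set of 14 now {8, 14}
Step 3: union(0, 15) -> merged; set of 0 now {0, 15}
Step 4: union(11, 10) -> merged; set of 11 now {10, 11}
Step 5: union(0, 10) -> merged; set of 0 now {0, 10, 11, 15}
Step 6: union(9, 11) -> merged; set of 9 now {0, 9, 10, 11, 15}
Step 7: union(12, 13) -> merged; set of 12 now {1, 12, 13}
Step 8: find(8) -> no change; set of 8 is {8, 14}
Step 9: union(10, 0) -> already same set; set of 10 now {0, 9, 10, 11, 15}
Step 10: union(15, 8) -> merged; set of 15 now {0, 8, 9, 10, 11, 14, 15}
Step 11: union(1, 13) -> already same set; set of 1 now {1, 12, 13}
Step 12: union(4, 12) -> merged; set of 4 now {1, 4, 12, 13}
Step 13: union(4, 3) -> merged; set of 4 now {1, 3, 4, 12, 13}
Step 14: union(4, 10) -> merged; set of 4 now {0, 1, 3, 4, 8, 9, 10, 11, 12, 13, 14, 15}
Step 15: union(13, 5) -> merged; set of 13 now {0, 1, 3, 4, 5, 8, 9, 10, 11, 12, 13, 14, 15}
Step 16: union(13, 7) -> merged; set of 13 now {0, 1, 3, 4, 5, 7, 8, 9, 10, 11, 12, 13, 14, 15}
Step 17: union(5, 7) -> already same set; set of 5 now {0, 1, 3, 4, 5, 7, 8, 9, 10, 11, 12, 13, 14, 15}
Step 18: union(0, 4) -> already same set; set of 0 now {0, 1, 3, 4, 5, 7, 8, 9, 10, 11, 12, 13, 14, 15}
Step 19: union(9, 3) -> already same set; set of 9 now {0, 1, 3, 4, 5, 7, 8, 9, 10, 11, 12, 13, 14, 15}
Step 20: union(5, 11) -> already same set; set of 5 now {0, 1, 3, 4, 5, 7, 8, 9, 10, 11, 12, 13, 14, 15}
Set of 5: {0, 1, 3, 4, 5, 7, 8, 9, 10, 11, 12, 13, 14, 15}; 12 is a member.

Answer: yes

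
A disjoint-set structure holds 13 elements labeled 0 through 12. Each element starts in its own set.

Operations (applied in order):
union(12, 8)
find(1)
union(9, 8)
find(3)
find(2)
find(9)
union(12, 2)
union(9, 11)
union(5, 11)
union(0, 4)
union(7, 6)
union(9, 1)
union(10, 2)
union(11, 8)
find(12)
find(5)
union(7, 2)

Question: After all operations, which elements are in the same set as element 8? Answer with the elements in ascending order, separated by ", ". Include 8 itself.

Answer: 1, 2, 5, 6, 7, 8, 9, 10, 11, 12

Derivation:
Step 1: union(12, 8) -> merged; set of 12 now {8, 12}
Step 2: find(1) -> no change; set of 1 is {1}
Step 3: union(9, 8) -> merged; set of 9 now {8, 9, 12}
Step 4: find(3) -> no change; set of 3 is {3}
Step 5: find(2) -> no change; set of 2 is {2}
Step 6: find(9) -> no change; set of 9 is {8, 9, 12}
Step 7: union(12, 2) -> merged; set of 12 now {2, 8, 9, 12}
Step 8: union(9, 11) -> merged; set of 9 now {2, 8, 9, 11, 12}
Step 9: union(5, 11) -> merged; set of 5 now {2, 5, 8, 9, 11, 12}
Step 10: union(0, 4) -> merged; set of 0 now {0, 4}
Step 11: union(7, 6) -> merged; set of 7 now {6, 7}
Step 12: union(9, 1) -> merged; set of 9 now {1, 2, 5, 8, 9, 11, 12}
Step 13: union(10, 2) -> merged; set of 10 now {1, 2, 5, 8, 9, 10, 11, 12}
Step 14: union(11, 8) -> already same set; set of 11 now {1, 2, 5, 8, 9, 10, 11, 12}
Step 15: find(12) -> no change; set of 12 is {1, 2, 5, 8, 9, 10, 11, 12}
Step 16: find(5) -> no change; set of 5 is {1, 2, 5, 8, 9, 10, 11, 12}
Step 17: union(7, 2) -> merged; set of 7 now {1, 2, 5, 6, 7, 8, 9, 10, 11, 12}
Component of 8: {1, 2, 5, 6, 7, 8, 9, 10, 11, 12}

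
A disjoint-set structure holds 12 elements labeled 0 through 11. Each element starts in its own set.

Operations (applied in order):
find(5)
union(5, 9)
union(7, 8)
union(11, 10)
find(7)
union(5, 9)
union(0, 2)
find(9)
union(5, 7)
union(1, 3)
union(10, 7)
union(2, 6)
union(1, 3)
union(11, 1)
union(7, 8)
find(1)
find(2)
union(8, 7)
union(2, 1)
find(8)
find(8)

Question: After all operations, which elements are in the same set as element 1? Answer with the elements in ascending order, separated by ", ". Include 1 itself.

Answer: 0, 1, 2, 3, 5, 6, 7, 8, 9, 10, 11

Derivation:
Step 1: find(5) -> no change; set of 5 is {5}
Step 2: union(5, 9) -> merged; set of 5 now {5, 9}
Step 3: union(7, 8) -> merged; set of 7 now {7, 8}
Step 4: union(11, 10) -> merged; set of 11 now {10, 11}
Step 5: find(7) -> no change; set of 7 is {7, 8}
Step 6: union(5, 9) -> already same set; set of 5 now {5, 9}
Step 7: union(0, 2) -> merged; set of 0 now {0, 2}
Step 8: find(9) -> no change; set of 9 is {5, 9}
Step 9: union(5, 7) -> merged; set of 5 now {5, 7, 8, 9}
Step 10: union(1, 3) -> merged; set of 1 now {1, 3}
Step 11: union(10, 7) -> merged; set of 10 now {5, 7, 8, 9, 10, 11}
Step 12: union(2, 6) -> merged; set of 2 now {0, 2, 6}
Step 13: union(1, 3) -> already same set; set of 1 now {1, 3}
Step 14: union(11, 1) -> merged; set of 11 now {1, 3, 5, 7, 8, 9, 10, 11}
Step 15: union(7, 8) -> already same set; set of 7 now {1, 3, 5, 7, 8, 9, 10, 11}
Step 16: find(1) -> no change; set of 1 is {1, 3, 5, 7, 8, 9, 10, 11}
Step 17: find(2) -> no change; set of 2 is {0, 2, 6}
Step 18: union(8, 7) -> already same set; set of 8 now {1, 3, 5, 7, 8, 9, 10, 11}
Step 19: union(2, 1) -> merged; set of 2 now {0, 1, 2, 3, 5, 6, 7, 8, 9, 10, 11}
Step 20: find(8) -> no change; set of 8 is {0, 1, 2, 3, 5, 6, 7, 8, 9, 10, 11}
Step 21: find(8) -> no change; set of 8 is {0, 1, 2, 3, 5, 6, 7, 8, 9, 10, 11}
Component of 1: {0, 1, 2, 3, 5, 6, 7, 8, 9, 10, 11}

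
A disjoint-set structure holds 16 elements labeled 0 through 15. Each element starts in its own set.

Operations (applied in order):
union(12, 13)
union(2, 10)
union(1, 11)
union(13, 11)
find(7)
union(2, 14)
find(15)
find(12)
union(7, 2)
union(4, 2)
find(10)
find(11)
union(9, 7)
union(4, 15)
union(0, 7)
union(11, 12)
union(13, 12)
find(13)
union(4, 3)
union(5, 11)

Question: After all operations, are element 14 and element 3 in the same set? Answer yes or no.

Answer: yes

Derivation:
Step 1: union(12, 13) -> merged; set of 12 now {12, 13}
Step 2: union(2, 10) -> merged; set of 2 now {2, 10}
Step 3: union(1, 11) -> merged; set of 1 now {1, 11}
Step 4: union(13, 11) -> merged; set of 13 now {1, 11, 12, 13}
Step 5: find(7) -> no change; set of 7 is {7}
Step 6: union(2, 14) -> merged; set of 2 now {2, 10, 14}
Step 7: find(15) -> no change; set of 15 is {15}
Step 8: find(12) -> no change; set of 12 is {1, 11, 12, 13}
Step 9: union(7, 2) -> merged; set of 7 now {2, 7, 10, 14}
Step 10: union(4, 2) -> merged; set of 4 now {2, 4, 7, 10, 14}
Step 11: find(10) -> no change; set of 10 is {2, 4, 7, 10, 14}
Step 12: find(11) -> no change; set of 11 is {1, 11, 12, 13}
Step 13: union(9, 7) -> merged; set of 9 now {2, 4, 7, 9, 10, 14}
Step 14: union(4, 15) -> merged; set of 4 now {2, 4, 7, 9, 10, 14, 15}
Step 15: union(0, 7) -> merged; set of 0 now {0, 2, 4, 7, 9, 10, 14, 15}
Step 16: union(11, 12) -> already same set; set of 11 now {1, 11, 12, 13}
Step 17: union(13, 12) -> already same set; set of 13 now {1, 11, 12, 13}
Step 18: find(13) -> no change; set of 13 is {1, 11, 12, 13}
Step 19: union(4, 3) -> merged; set of 4 now {0, 2, 3, 4, 7, 9, 10, 14, 15}
Step 20: union(5, 11) -> merged; set of 5 now {1, 5, 11, 12, 13}
Set of 14: {0, 2, 3, 4, 7, 9, 10, 14, 15}; 3 is a member.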